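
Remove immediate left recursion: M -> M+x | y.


Left-recursive alternatives: M+x; non-recursive: y
Introduce M': M -> yM', M' -> +xM' | ε


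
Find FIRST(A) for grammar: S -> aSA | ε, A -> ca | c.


Per alternative of A: FIRST(ca) = {c}; FIRST(c) = {c}
FIRST(A) = {c}


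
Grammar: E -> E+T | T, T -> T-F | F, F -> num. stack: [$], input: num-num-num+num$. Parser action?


no handle on stack; shift 'num'
Action: shift


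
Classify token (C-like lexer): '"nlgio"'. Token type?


Pattern: double-quoted sequence
Type: STRING_LITERAL


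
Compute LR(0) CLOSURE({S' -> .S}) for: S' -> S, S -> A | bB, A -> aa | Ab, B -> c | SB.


Start: S' -> .S
For each item with dot before a nonterminal B, add B -> .γ for every B-production
Closure: [S' -> .S, S -> .A, S -> .bB, A -> .aa, A -> .Ab]


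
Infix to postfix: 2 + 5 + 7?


Left to right (same or higher precedence on left)
Postfix: 2 5 + 7 +


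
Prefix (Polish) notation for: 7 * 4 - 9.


left-to-right (same/higher precedence on left): tree is (- (* 7 4) 9)
Prefix: - * 7 4 9


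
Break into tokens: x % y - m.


Scan left to right, longest-match per lexeme
Tokens: ID(x), OP(%), ID(y), OP(-), ID(m)


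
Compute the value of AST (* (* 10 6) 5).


Evaluate inner: (* 10 6) = 60
Evaluate root: (* 60 5) = 300
Result: 300


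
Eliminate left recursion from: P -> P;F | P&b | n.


Left-recursive alternatives: P;F, P&b; non-recursive: n
Introduce P': P -> nP', P' -> ;FP' | &bP' | ε


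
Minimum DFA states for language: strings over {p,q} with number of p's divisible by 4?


Track (count of p) mod 4: states 0..3, accept at 0
Minimal DFA: 4 states


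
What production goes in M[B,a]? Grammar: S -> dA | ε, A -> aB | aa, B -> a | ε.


For [B, a]: 'a' ∈ FIRST(a)
Entry: B -> a


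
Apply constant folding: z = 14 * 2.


14 * 2 = 28 at compile time
Optimized: z = 28


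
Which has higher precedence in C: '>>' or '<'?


'>>' is shift (level 8); '<' is relational (level 7)
Higher level binds tighter
'>>' has higher precedence than '<'


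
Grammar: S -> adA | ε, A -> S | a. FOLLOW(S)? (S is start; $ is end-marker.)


$ ∈ FOLLOW(S). For each A -> αBβ: add FIRST(β)\{ε} to FOLLOW(B); if β nullable, add FOLLOW(A).
FOLLOW(S) = {$}


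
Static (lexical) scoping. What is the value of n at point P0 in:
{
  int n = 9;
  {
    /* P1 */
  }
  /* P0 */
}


n declared in the same block as P0
n = 9


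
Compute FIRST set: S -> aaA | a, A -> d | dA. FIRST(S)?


Per alternative of S: FIRST(aaA) = {a}; FIRST(a) = {a}
FIRST(S) = {a}


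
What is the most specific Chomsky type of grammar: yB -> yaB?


LHS has context (more than one symbol) and |LHS| ≤ |RHS|
Classification: Type 1 (Context-Sensitive)


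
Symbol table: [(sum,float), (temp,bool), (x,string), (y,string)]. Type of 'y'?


Lookup 'y' → type string


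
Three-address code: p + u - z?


Break into single-operator statements:
t1 = p + u
t2 = t1 - z


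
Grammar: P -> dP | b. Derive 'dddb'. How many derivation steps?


Derivation: P => dP => ddP => dddP => dddb
Steps: 4


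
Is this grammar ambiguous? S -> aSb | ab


balanced a^n…b^n: each string has a unique parse
Unambiguous


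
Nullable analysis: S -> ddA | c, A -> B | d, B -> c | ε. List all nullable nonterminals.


A nonterminal is nullable iff some alternative derives ε (directly, or every symbol in it is nullable)
Nullable: {A, B}


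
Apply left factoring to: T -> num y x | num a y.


Common prefix: 'num'
Factored: T -> num T', T' -> y x | a y


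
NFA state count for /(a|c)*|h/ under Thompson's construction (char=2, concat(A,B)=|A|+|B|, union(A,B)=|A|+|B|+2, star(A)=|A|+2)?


Syntax tree has 3 char leaf(s), 2 union(s), 1 star(s)
chars contribute 3×2 = 6; each union adds +2; each star adds +2
Total: 6 + 4 + 2 = 12 states


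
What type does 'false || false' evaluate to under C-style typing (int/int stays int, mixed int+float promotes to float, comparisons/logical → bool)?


Operand types: bool || bool
Rule: logical operators take bool operands and yield bool
Result type: bool


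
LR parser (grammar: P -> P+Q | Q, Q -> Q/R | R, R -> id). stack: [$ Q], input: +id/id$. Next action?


lookahead ∉ {/} so Q won't extend; reduce P -> Q
Action: reduce (P -> Q)


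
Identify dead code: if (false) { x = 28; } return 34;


condition is constant false, so the whole block is unreachable
Dead: 'if (false) { x = 28; }'


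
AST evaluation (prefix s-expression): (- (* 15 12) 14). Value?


Evaluate inner: (* 15 12) = 180
Evaluate root: (- 180 14) = 166
Result: 166


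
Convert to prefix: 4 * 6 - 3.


left-to-right (same/higher precedence on left): tree is (- (* 4 6) 3)
Prefix: - * 4 6 3


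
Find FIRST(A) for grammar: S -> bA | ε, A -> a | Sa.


Per alternative of A: FIRST(a) = {a}; FIRST(Sa) = {a, b}
FIRST(A) = {a, b}


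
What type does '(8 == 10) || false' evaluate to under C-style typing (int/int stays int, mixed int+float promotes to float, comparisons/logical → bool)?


Operand types: bool || bool
Rule: logical operators take bool operands and yield bool
Result type: bool


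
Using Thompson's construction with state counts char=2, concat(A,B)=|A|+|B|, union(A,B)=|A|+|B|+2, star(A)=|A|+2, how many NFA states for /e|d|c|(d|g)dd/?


Syntax tree has 7 char leaf(s), 4 union(s), 0 star(s)
chars contribute 7×2 = 14; each union adds +2; each star adds +2
Total: 14 + 8 + 0 = 22 states


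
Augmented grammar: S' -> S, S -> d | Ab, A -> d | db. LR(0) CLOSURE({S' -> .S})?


Start: S' -> .S
For each item with dot before a nonterminal B, add B -> .γ for every B-production
Closure: [S' -> .S, S -> .d, S -> .Ab, A -> .d, A -> .db]


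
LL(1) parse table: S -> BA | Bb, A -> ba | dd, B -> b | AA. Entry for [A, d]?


For [A, d]: 'd' ∈ FIRST(dd)
Entry: A -> dd


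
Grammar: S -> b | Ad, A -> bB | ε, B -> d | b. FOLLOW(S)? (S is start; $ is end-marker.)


$ ∈ FOLLOW(S). For each A -> αBβ: add FIRST(β)\{ε} to FOLLOW(B); if β nullable, add FOLLOW(A).
FOLLOW(S) = {$}


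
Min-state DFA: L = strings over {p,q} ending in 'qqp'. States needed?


Track the longest suffix of input matching a prefix of 'qqp': 4 classes (prefixes of length 0..3)
Minimal DFA: 4 states


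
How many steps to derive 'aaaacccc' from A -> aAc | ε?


Derivation: A => aAc => aaAcc => aaaAccc => aaaaAcccc => aaaacccc
Steps: 5


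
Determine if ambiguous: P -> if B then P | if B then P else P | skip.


dangling else: 'if B then if B then skip else skip' parses two ways
Ambiguous


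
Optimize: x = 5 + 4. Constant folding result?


5 + 4 = 9 at compile time
Optimized: x = 9


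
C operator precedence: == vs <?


'<' is relational (level 7); '==' is equality (level 6)
Higher level binds tighter
'<' has higher precedence than '=='


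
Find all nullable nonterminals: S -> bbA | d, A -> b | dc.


A nonterminal is nullable iff some alternative derives ε (directly, or every symbol in it is nullable)
Nullable: {}


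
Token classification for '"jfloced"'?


Pattern: double-quoted sequence
Type: STRING_LITERAL


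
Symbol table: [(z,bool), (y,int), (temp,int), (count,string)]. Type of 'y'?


Lookup 'y' → type int


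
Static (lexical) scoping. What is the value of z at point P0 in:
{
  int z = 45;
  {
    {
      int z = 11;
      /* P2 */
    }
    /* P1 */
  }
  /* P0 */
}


z declared in the same block as P0
z = 45


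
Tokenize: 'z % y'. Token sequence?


Scan left to right, longest-match per lexeme
Tokens: ID(z), OP(%), ID(y)


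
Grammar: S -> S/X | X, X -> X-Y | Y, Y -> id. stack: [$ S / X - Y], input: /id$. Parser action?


handle 'X-Y' on top
Action: reduce (X -> X-Y)


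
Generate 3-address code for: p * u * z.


Break into single-operator statements:
t1 = p * u
t2 = t1 * z


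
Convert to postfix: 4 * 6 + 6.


Left to right (same or higher precedence on left)
Postfix: 4 6 * 6 +


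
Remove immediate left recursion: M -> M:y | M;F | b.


Left-recursive alternatives: M:y, M;F; non-recursive: b
Introduce M': M -> bM', M' -> :yM' | ;FM' | ε


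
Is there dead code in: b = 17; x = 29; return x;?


b is assigned but never read
Dead: 'b = 17'


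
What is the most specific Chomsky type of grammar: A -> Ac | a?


Left-linear: every RHS is a terminal or one nonterminal followed by a terminal
Classification: Type 3 (Regular)


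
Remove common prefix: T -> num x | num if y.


Common prefix: 'num'
Factored: T -> num T', T' -> x | if y


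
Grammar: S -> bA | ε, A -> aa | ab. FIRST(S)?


Per alternative of S: FIRST(bA) = {b}; FIRST(ε) = {ε}
FIRST(S) = {b, ε}


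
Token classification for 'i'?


Pattern: letter/underscore followed by alphanumerics, not a keyword
Type: IDENTIFIER


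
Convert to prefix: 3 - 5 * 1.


'*' binds tighter: tree is (- 3 (* 5 1))
Prefix: - 3 * 5 1


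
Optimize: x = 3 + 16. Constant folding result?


3 + 16 = 19 at compile time
Optimized: x = 19


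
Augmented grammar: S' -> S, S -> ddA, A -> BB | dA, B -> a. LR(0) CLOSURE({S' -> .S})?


Start: S' -> .S
For each item with dot before a nonterminal B, add B -> .γ for every B-production
Closure: [S' -> .S, S -> .ddA]


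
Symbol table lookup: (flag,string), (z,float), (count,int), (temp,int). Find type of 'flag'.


Lookup 'flag' → type string


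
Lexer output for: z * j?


Scan left to right, longest-match per lexeme
Tokens: ID(z), OP(*), ID(j)


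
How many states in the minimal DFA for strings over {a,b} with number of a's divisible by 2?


Track (count of a) mod 2: states 0..1, accept at 0
Minimal DFA: 2 states


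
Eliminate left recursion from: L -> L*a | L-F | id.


Left-recursive alternatives: L*a, L-F; non-recursive: id
Introduce L': L -> idL', L' -> *aL' | -FL' | ε


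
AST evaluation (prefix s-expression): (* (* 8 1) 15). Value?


Evaluate inner: (* 8 1) = 8
Evaluate root: (* 8 15) = 120
Result: 120


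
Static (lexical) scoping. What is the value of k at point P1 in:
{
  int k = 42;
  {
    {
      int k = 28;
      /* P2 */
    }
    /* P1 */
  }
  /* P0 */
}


P1's block does not declare k; resolves to the enclosing declaration at depth 0
k = 42


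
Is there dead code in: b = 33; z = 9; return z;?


b is assigned but never read
Dead: 'b = 33'


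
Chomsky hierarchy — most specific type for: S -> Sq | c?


Left-linear: every RHS is a terminal or one nonterminal followed by a terminal
Classification: Type 3 (Regular)


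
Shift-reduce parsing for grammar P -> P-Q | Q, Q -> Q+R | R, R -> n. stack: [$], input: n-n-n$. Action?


no handle on stack; shift 'n'
Action: shift


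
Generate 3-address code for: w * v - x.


Break into single-operator statements:
t1 = w * v
t2 = t1 - x


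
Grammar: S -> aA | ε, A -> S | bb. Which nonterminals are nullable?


A nonterminal is nullable iff some alternative derives ε (directly, or every symbol in it is nullable)
Nullable: {A, S}


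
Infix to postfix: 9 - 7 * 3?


* has higher precedence, evaluate 7*3 first
Postfix: 9 7 3 * -


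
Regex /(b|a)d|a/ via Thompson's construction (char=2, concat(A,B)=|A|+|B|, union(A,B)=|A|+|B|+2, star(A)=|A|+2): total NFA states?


Syntax tree has 4 char leaf(s), 2 union(s), 0 star(s)
chars contribute 4×2 = 8; each union adds +2; each star adds +2
Total: 8 + 4 + 0 = 12 states


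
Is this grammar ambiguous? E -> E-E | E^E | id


'id-id^id' has two parse trees (no precedence encoded between - and ^)
Ambiguous


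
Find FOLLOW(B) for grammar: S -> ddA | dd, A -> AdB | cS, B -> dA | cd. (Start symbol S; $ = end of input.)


$ ∈ FOLLOW(S). For each A -> αBβ: add FIRST(β)\{ε} to FOLLOW(B); if β nullable, add FOLLOW(A).
FOLLOW(B) = {$, d}


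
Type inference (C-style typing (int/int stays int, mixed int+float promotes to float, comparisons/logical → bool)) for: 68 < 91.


Operand types: int < int
Rule: comparison yields bool
Result type: bool


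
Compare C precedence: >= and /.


'/' is multiplicative (level 10); '>=' is relational (level 7)
Higher level binds tighter
'/' has higher precedence than '>='


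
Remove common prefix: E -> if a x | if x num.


Common prefix: 'if'
Factored: E -> if E', E' -> a x | x num


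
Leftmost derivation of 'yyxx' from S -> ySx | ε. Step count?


Derivation: S => ySx => yySxx => yyxx
Steps: 3


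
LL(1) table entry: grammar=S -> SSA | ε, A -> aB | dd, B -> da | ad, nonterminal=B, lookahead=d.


For [B, d]: 'd' ∈ FIRST(da)
Entry: B -> da


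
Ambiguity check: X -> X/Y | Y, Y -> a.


precedence layered via separate nonterminal Y: deterministic
Unambiguous


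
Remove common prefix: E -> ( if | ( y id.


Common prefix: '('
Factored: E -> ( E', E' -> if | y id


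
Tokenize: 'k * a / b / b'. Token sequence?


Scan left to right, longest-match per lexeme
Tokens: ID(k), OP(*), ID(a), OP(/), ID(b), OP(/), ID(b)


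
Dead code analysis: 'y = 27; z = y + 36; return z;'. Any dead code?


y is read by z's definition; z is returned
No dead code


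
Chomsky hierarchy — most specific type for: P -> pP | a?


Right-linear: every RHS is a terminal or a terminal followed by one nonterminal
Classification: Type 3 (Regular)


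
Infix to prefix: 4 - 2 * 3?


'*' binds tighter: tree is (- 4 (* 2 3))
Prefix: - 4 * 2 3


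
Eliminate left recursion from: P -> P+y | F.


Left-recursive alternatives: P+y; non-recursive: F
Introduce P': P -> FP', P' -> +yP' | ε


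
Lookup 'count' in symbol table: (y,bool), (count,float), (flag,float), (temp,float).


Lookup 'count' → type float


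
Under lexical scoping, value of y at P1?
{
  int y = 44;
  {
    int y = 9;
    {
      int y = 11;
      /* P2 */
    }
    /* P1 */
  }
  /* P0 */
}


y declared in the same block as P1
y = 9


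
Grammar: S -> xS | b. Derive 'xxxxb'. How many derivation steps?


Derivation: S => xS => xxS => xxxS => xxxxS => xxxxb
Steps: 5


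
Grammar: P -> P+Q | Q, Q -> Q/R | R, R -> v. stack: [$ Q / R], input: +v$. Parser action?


handle 'Q/R' on top
Action: reduce (Q -> Q/R)


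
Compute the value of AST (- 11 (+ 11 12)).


Evaluate inner: (+ 11 12) = 23
Evaluate root: (- 11 23) = -12
Result: -12


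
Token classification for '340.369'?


Pattern: digits with a decimal point
Type: FLOAT_LITERAL


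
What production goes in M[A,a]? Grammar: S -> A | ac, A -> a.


For [A, a]: 'a' ∈ FIRST(a)
Entry: A -> a


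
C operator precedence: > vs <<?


'<<' is shift (level 8); '>' is relational (level 7)
Higher level binds tighter
'<<' has higher precedence than '>'


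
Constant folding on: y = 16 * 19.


16 * 19 = 304 at compile time
Optimized: y = 304


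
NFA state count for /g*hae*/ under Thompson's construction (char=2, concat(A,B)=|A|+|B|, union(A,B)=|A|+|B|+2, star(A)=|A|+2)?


Syntax tree has 4 char leaf(s), 0 union(s), 2 star(s)
chars contribute 4×2 = 8; each union adds +2; each star adds +2
Total: 8 + 0 + 4 = 12 states


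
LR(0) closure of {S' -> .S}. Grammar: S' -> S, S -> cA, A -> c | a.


Start: S' -> .S
For each item with dot before a nonterminal B, add B -> .γ for every B-production
Closure: [S' -> .S, S -> .cA]


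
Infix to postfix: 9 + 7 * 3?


* has higher precedence, evaluate 7*3 first
Postfix: 9 7 3 * +


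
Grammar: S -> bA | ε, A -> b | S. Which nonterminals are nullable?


A nonterminal is nullable iff some alternative derives ε (directly, or every symbol in it is nullable)
Nullable: {A, S}


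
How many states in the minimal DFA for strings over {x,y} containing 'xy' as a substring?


KMP-style automaton: 2 progress states + 1 absorbing accept = 3
Minimal DFA: 3 states


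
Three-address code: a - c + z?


Break into single-operator statements:
t1 = a - c
t2 = t1 + z


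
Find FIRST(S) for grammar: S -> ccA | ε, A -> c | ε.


Per alternative of S: FIRST(ccA) = {c}; FIRST(ε) = {ε}
FIRST(S) = {c, ε}


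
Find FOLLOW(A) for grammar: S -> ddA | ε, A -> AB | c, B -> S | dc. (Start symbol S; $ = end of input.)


$ ∈ FOLLOW(S). For each A -> αBβ: add FIRST(β)\{ε} to FOLLOW(B); if β nullable, add FOLLOW(A).
FOLLOW(A) = {$, d}


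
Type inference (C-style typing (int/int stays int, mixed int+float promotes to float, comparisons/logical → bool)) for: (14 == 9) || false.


Operand types: bool || bool
Rule: logical operators take bool operands and yield bool
Result type: bool


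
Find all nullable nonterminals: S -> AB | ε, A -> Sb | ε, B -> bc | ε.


A nonterminal is nullable iff some alternative derives ε (directly, or every symbol in it is nullable)
Nullable: {A, B, S}


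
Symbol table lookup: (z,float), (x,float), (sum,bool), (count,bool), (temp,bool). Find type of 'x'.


Lookup 'x' → type float


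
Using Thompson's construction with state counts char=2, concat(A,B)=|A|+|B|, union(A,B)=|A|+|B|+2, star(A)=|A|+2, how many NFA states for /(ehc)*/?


Syntax tree has 3 char leaf(s), 0 union(s), 1 star(s)
chars contribute 3×2 = 6; each union adds +2; each star adds +2
Total: 6 + 0 + 2 = 8 states


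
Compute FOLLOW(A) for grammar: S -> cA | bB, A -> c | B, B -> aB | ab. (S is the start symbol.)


$ ∈ FOLLOW(S). For each A -> αBβ: add FIRST(β)\{ε} to FOLLOW(B); if β nullable, add FOLLOW(A).
FOLLOW(A) = {$}


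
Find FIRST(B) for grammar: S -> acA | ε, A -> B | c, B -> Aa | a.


Per alternative of B: FIRST(Aa) = {a, c}; FIRST(a) = {a}
FIRST(B) = {a, c}


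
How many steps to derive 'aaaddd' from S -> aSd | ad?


Derivation: S => aSd => aaSdd => aaaddd
Steps: 3


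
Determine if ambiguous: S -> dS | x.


right-linear, alternatives start with distinct terminals 'd' vs 'x': unique leftmost derivation
Unambiguous


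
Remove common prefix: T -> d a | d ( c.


Common prefix: 'd'
Factored: T -> d T', T' -> a | ( c


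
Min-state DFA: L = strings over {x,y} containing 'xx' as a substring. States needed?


KMP-style automaton: 2 progress states + 1 absorbing accept = 3
Minimal DFA: 3 states


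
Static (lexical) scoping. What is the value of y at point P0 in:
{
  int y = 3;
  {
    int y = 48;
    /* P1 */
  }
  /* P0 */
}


y declared in the same block as P0
y = 3


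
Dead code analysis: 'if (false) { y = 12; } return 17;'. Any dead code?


condition is constant false, so the whole block is unreachable
Dead: 'if (false) { y = 12; }'


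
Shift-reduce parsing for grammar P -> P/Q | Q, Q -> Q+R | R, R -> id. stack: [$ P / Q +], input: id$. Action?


no handle; shift 'id'
Action: shift


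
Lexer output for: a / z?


Scan left to right, longest-match per lexeme
Tokens: ID(a), OP(/), ID(z)


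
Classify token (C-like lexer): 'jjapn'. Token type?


Pattern: letter/underscore followed by alphanumerics, not a keyword
Type: IDENTIFIER


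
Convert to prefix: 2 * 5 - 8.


left-to-right (same/higher precedence on left): tree is (- (* 2 5) 8)
Prefix: - * 2 5 8


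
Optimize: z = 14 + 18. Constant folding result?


14 + 18 = 32 at compile time
Optimized: z = 32


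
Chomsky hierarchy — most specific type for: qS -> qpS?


LHS has context (more than one symbol) and |LHS| ≤ |RHS|
Classification: Type 1 (Context-Sensitive)


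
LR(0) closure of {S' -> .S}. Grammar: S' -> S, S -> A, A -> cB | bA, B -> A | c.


Start: S' -> .S
For each item with dot before a nonterminal B, add B -> .γ for every B-production
Closure: [S' -> .S, S -> .A, A -> .cB, A -> .bA]


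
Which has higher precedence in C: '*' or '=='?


'*' is multiplicative (level 10); '==' is equality (level 6)
Higher level binds tighter
'*' has higher precedence than '=='


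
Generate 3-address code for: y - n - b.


Break into single-operator statements:
t1 = y - n
t2 = t1 - b


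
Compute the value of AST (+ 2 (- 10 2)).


Evaluate inner: (- 10 2) = 8
Evaluate root: (+ 2 8) = 10
Result: 10


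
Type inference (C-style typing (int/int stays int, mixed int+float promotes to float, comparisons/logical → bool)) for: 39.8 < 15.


Operand types: float < int
Rule: comparison yields bool
Result type: bool


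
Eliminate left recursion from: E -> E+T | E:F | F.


Left-recursive alternatives: E+T, E:F; non-recursive: F
Introduce E': E -> FE', E' -> +TE' | :FE' | ε


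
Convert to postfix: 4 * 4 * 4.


Left to right (same or higher precedence on left)
Postfix: 4 4 * 4 *


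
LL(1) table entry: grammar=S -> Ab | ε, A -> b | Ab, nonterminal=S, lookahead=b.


For [S, b]: 'b' ∈ FIRST(Ab)
Entry: S -> Ab


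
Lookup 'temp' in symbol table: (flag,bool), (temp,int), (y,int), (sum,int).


Lookup 'temp' → type int


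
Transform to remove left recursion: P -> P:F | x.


Left-recursive alternatives: P:F; non-recursive: x
Introduce P': P -> xP', P' -> :FP' | ε


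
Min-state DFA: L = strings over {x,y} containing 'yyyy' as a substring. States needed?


KMP-style automaton: 4 progress states + 1 absorbing accept = 5
Minimal DFA: 5 states


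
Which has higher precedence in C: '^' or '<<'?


'<<' is shift (level 8); '^' is bitwise XOR (level 4)
Higher level binds tighter
'<<' has higher precedence than '^'


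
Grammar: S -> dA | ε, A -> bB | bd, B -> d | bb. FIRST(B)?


Per alternative of B: FIRST(d) = {d}; FIRST(bb) = {b}
FIRST(B) = {b, d}


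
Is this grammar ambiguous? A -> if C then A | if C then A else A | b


dangling else: 'if C then if C then b else b' parses two ways
Ambiguous


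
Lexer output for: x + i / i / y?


Scan left to right, longest-match per lexeme
Tokens: ID(x), OP(+), ID(i), OP(/), ID(i), OP(/), ID(y)


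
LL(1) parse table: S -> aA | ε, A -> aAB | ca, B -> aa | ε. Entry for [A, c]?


For [A, c]: 'c' ∈ FIRST(ca)
Entry: A -> ca


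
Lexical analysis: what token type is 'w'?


Pattern: letter/underscore followed by alphanumerics, not a keyword
Type: IDENTIFIER


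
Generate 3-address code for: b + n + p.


Break into single-operator statements:
t1 = b + n
t2 = t1 + p


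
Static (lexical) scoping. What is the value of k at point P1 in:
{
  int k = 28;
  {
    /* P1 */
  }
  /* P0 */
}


P1's block does not declare k; resolves to the enclosing declaration at depth 0
k = 28


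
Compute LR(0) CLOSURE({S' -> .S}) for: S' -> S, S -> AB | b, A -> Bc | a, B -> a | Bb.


Start: S' -> .S
For each item with dot before a nonterminal B, add B -> .γ for every B-production
Closure: [S' -> .S, S -> .AB, S -> .b, A -> .Bc, A -> .a, B -> .a, B -> .Bb]


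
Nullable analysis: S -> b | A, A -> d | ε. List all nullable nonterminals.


A nonterminal is nullable iff some alternative derives ε (directly, or every symbol in it is nullable)
Nullable: {A, S}


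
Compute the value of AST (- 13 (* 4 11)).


Evaluate inner: (* 4 11) = 44
Evaluate root: (- 13 44) = -31
Result: -31


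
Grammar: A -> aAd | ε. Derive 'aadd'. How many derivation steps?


Derivation: A => aAd => aaAdd => aadd
Steps: 3


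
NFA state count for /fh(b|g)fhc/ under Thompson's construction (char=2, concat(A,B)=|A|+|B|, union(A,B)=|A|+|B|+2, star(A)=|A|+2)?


Syntax tree has 7 char leaf(s), 1 union(s), 0 star(s)
chars contribute 7×2 = 14; each union adds +2; each star adds +2
Total: 14 + 2 + 0 = 16 states


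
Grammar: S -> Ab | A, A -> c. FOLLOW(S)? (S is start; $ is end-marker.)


$ ∈ FOLLOW(S). For each A -> αBβ: add FIRST(β)\{ε} to FOLLOW(B); if β nullable, add FOLLOW(A).
FOLLOW(S) = {$}


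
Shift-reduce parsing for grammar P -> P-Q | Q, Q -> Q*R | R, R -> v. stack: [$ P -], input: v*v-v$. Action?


no handle ('P-' is not any RHS); shift 'v'
Action: shift


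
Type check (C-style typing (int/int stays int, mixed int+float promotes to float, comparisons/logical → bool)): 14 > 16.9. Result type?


Operand types: int > float
Rule: comparison yields bool
Result type: bool


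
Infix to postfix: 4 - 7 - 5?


Left to right (same or higher precedence on left)
Postfix: 4 7 - 5 -


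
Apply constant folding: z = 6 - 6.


6 - 6 = 0 at compile time
Optimized: z = 0


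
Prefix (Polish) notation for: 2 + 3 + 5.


left-to-right (same/higher precedence on left): tree is (+ (+ 2 3) 5)
Prefix: + + 2 3 5


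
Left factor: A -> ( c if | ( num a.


Common prefix: '('
Factored: A -> ( A', A' -> c if | num a


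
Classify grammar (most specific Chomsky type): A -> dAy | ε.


Single nonterminal LHS, but d^n y^n is not regular
Classification: Type 2 (Context-Free)


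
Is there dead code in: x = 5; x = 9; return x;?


first assignment to x is overwritten before any read
Dead: 'x = 5'


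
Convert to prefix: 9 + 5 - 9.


left-to-right (same/higher precedence on left): tree is (- (+ 9 5) 9)
Prefix: - + 9 5 9


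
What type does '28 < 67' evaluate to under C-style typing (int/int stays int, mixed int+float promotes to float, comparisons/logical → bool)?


Operand types: int < int
Rule: comparison yields bool
Result type: bool


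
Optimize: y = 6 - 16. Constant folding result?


6 - 16 = -10 at compile time
Optimized: y = -10


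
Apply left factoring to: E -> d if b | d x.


Common prefix: 'd'
Factored: E -> d E', E' -> if b | x


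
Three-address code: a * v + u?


Break into single-operator statements:
t1 = a * v
t2 = t1 + u


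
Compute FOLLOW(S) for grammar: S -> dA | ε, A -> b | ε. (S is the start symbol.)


$ ∈ FOLLOW(S). For each A -> αBβ: add FIRST(β)\{ε} to FOLLOW(B); if β nullable, add FOLLOW(A).
FOLLOW(S) = {$}


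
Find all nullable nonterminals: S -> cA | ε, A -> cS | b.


A nonterminal is nullable iff some alternative derives ε (directly, or every symbol in it is nullable)
Nullable: {S}


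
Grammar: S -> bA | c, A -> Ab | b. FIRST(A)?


Per alternative of A: FIRST(Ab) = {b}; FIRST(b) = {b}
FIRST(A) = {b}


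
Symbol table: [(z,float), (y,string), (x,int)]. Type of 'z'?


Lookup 'z' → type float


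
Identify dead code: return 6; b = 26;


statement follows a return and is unreachable
Dead: 'b = 26'


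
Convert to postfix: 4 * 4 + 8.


Left to right (same or higher precedence on left)
Postfix: 4 4 * 8 +


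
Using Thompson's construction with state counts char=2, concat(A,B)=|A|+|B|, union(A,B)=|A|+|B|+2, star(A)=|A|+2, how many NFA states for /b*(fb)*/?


Syntax tree has 3 char leaf(s), 0 union(s), 2 star(s)
chars contribute 3×2 = 6; each union adds +2; each star adds +2
Total: 6 + 0 + 4 = 10 states


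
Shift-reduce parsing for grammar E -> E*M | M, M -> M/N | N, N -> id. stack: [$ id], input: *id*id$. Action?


'id' on top is the handle for N -> id
Action: reduce (N -> id)


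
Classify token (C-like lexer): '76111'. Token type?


Pattern: digits only
Type: INTEGER_LITERAL


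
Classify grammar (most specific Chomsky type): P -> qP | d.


Right-linear: every RHS is a terminal or a terminal followed by one nonterminal
Classification: Type 3 (Regular)


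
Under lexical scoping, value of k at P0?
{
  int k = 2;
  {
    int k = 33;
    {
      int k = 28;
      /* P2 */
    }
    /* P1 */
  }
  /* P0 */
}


k declared in the same block as P0
k = 2


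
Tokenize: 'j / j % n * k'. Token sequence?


Scan left to right, longest-match per lexeme
Tokens: ID(j), OP(/), ID(j), OP(%), ID(n), OP(*), ID(k)


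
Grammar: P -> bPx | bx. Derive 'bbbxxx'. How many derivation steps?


Derivation: P => bPx => bbPxx => bbbxxx
Steps: 3


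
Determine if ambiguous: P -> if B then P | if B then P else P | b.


dangling else: 'if B then if B then b else b' parses two ways
Ambiguous


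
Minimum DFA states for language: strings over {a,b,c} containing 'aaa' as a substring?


KMP-style automaton: 3 progress states + 1 absorbing accept = 4
Minimal DFA: 4 states


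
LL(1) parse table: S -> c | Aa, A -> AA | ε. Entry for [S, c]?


For [S, c]: 'c' ∈ FIRST(c)
Entry: S -> c


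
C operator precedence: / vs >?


'/' is multiplicative (level 10); '>' is relational (level 7)
Higher level binds tighter
'/' has higher precedence than '>'


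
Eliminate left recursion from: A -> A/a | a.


Left-recursive alternatives: A/a; non-recursive: a
Introduce A': A -> aA', A' -> /aA' | ε


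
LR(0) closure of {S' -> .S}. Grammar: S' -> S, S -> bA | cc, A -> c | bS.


Start: S' -> .S
For each item with dot before a nonterminal B, add B -> .γ for every B-production
Closure: [S' -> .S, S -> .bA, S -> .cc]


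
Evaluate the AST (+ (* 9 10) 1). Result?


Evaluate inner: (* 9 10) = 90
Evaluate root: (+ 90 1) = 91
Result: 91


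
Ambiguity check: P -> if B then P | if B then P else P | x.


dangling else: 'if B then if B then x else x' parses two ways
Ambiguous


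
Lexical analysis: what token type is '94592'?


Pattern: digits only
Type: INTEGER_LITERAL


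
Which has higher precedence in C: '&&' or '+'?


'+' is additive (level 9); '&&' is logical AND (level 2)
Higher level binds tighter
'+' has higher precedence than '&&'


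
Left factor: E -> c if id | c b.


Common prefix: 'c'
Factored: E -> c E', E' -> if id | b


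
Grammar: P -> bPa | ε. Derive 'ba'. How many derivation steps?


Derivation: P => bPa => ba
Steps: 2


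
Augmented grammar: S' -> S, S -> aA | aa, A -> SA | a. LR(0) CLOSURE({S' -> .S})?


Start: S' -> .S
For each item with dot before a nonterminal B, add B -> .γ for every B-production
Closure: [S' -> .S, S -> .aA, S -> .aa]


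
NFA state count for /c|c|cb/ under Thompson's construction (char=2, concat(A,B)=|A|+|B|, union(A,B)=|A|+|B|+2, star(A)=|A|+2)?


Syntax tree has 4 char leaf(s), 2 union(s), 0 star(s)
chars contribute 4×2 = 8; each union adds +2; each star adds +2
Total: 8 + 4 + 0 = 12 states


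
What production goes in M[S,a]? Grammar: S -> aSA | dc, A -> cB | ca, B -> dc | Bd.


For [S, a]: 'a' ∈ FIRST(aSA)
Entry: S -> aSA


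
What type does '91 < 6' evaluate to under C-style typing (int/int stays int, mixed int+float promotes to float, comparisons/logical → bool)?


Operand types: int < int
Rule: comparison yields bool
Result type: bool


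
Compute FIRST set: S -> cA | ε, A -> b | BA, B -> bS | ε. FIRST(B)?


Per alternative of B: FIRST(bS) = {b}; FIRST(ε) = {ε}
FIRST(B) = {b, ε}


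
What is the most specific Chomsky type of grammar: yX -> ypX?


LHS has context (more than one symbol) and |LHS| ≤ |RHS|
Classification: Type 1 (Context-Sensitive)


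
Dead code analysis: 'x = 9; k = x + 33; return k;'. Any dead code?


x is read by k's definition; k is returned
No dead code


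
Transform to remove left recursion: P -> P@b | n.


Left-recursive alternatives: P@b; non-recursive: n
Introduce P': P -> nP', P' -> @bP' | ε


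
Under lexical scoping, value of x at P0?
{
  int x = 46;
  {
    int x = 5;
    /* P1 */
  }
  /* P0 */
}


x declared in the same block as P0
x = 46


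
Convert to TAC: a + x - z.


Break into single-operator statements:
t1 = a + x
t2 = t1 - z


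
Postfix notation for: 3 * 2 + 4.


Left to right (same or higher precedence on left)
Postfix: 3 2 * 4 +


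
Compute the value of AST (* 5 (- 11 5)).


Evaluate inner: (- 11 5) = 6
Evaluate root: (* 5 6) = 30
Result: 30


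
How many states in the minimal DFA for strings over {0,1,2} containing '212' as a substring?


KMP-style automaton: 3 progress states + 1 absorbing accept = 4
Minimal DFA: 4 states


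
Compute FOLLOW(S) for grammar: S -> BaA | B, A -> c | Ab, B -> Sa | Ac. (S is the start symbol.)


$ ∈ FOLLOW(S). For each A -> αBβ: add FIRST(β)\{ε} to FOLLOW(B); if β nullable, add FOLLOW(A).
FOLLOW(S) = {$, a}


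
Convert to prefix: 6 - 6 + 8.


left-to-right (same/higher precedence on left): tree is (+ (- 6 6) 8)
Prefix: + - 6 6 8


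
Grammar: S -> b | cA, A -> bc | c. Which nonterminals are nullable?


A nonterminal is nullable iff some alternative derives ε (directly, or every symbol in it is nullable)
Nullable: {}


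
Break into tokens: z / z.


Scan left to right, longest-match per lexeme
Tokens: ID(z), OP(/), ID(z)


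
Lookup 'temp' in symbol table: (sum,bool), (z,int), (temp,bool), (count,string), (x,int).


Lookup 'temp' → type bool


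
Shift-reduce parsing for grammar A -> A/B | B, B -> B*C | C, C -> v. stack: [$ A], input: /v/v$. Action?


shift '/' to continue A -> A/B
Action: shift


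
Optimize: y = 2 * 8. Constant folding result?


2 * 8 = 16 at compile time
Optimized: y = 16


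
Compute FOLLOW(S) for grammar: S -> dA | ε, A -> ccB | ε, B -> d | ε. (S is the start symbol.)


$ ∈ FOLLOW(S). For each A -> αBβ: add FIRST(β)\{ε} to FOLLOW(B); if β nullable, add FOLLOW(A).
FOLLOW(S) = {$}


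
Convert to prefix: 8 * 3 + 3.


left-to-right (same/higher precedence on left): tree is (+ (* 8 3) 3)
Prefix: + * 8 3 3


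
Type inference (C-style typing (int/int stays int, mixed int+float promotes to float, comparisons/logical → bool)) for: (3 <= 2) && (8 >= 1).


Operand types: bool && bool
Rule: logical operators take bool operands and yield bool
Result type: bool


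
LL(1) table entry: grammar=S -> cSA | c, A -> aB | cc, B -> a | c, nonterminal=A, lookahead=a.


For [A, a]: 'a' ∈ FIRST(aB)
Entry: A -> aB


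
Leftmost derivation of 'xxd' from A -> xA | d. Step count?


Derivation: A => xA => xxA => xxd
Steps: 3


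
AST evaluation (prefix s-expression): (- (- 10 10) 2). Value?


Evaluate inner: (- 10 10) = 0
Evaluate root: (- 0 2) = -2
Result: -2


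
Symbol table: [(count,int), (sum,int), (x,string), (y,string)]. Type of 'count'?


Lookup 'count' → type int


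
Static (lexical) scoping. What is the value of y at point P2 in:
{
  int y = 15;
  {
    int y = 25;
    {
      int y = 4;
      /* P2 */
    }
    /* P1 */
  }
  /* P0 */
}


y declared in the same block as P2
y = 4


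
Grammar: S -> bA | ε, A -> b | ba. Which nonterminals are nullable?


A nonterminal is nullable iff some alternative derives ε (directly, or every symbol in it is nullable)
Nullable: {S}


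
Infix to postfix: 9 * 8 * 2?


Left to right (same or higher precedence on left)
Postfix: 9 8 * 2 *


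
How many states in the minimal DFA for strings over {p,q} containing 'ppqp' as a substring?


KMP-style automaton: 4 progress states + 1 absorbing accept = 5
Minimal DFA: 5 states


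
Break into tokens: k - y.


Scan left to right, longest-match per lexeme
Tokens: ID(k), OP(-), ID(y)


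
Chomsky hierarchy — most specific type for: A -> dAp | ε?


Single nonterminal LHS, but d^n p^n is not regular
Classification: Type 2 (Context-Free)


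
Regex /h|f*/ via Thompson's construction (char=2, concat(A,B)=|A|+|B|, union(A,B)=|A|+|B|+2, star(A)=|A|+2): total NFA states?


Syntax tree has 2 char leaf(s), 1 union(s), 1 star(s)
chars contribute 2×2 = 4; each union adds +2; each star adds +2
Total: 4 + 2 + 2 = 8 states


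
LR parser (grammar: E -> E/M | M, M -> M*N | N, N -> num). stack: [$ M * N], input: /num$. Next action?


handle 'M*N' on top
Action: reduce (M -> M*N)


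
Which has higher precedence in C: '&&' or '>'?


'>' is relational (level 7); '&&' is logical AND (level 2)
Higher level binds tighter
'>' has higher precedence than '&&'


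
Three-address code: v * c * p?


Break into single-operator statements:
t1 = v * c
t2 = t1 * p


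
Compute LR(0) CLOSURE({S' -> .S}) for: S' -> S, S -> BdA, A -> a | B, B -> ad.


Start: S' -> .S
For each item with dot before a nonterminal B, add B -> .γ for every B-production
Closure: [S' -> .S, S -> .BdA, B -> .ad]


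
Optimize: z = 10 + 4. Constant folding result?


10 + 4 = 14 at compile time
Optimized: z = 14


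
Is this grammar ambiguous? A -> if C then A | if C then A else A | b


dangling else: 'if C then if C then b else b' parses two ways
Ambiguous


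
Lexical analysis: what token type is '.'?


Pattern: operator symbol
Type: OPERATOR


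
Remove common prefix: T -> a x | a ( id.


Common prefix: 'a'
Factored: T -> a T', T' -> x | ( id


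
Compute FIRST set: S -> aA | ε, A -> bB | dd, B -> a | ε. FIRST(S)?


Per alternative of S: FIRST(aA) = {a}; FIRST(ε) = {ε}
FIRST(S) = {a, ε}


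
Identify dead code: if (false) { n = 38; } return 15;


condition is constant false, so the whole block is unreachable
Dead: 'if (false) { n = 38; }'


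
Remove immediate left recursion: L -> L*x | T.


Left-recursive alternatives: L*x; non-recursive: T
Introduce L': L -> TL', L' -> *xL' | ε


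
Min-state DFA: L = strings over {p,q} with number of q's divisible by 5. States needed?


Track (count of q) mod 5: states 0..4, accept at 0
Minimal DFA: 5 states


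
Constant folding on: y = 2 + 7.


2 + 7 = 9 at compile time
Optimized: y = 9


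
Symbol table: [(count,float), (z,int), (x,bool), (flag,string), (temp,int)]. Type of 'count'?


Lookup 'count' → type float


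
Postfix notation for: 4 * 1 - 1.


Left to right (same or higher precedence on left)
Postfix: 4 1 * 1 -


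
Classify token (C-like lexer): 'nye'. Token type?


Pattern: letter/underscore followed by alphanumerics, not a keyword
Type: IDENTIFIER


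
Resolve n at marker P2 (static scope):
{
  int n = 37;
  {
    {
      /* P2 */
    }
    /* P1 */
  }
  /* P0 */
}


P2's block does not declare n; resolves to the enclosing declaration at depth 0
n = 37


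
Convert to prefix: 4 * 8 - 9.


left-to-right (same/higher precedence on left): tree is (- (* 4 8) 9)
Prefix: - * 4 8 9


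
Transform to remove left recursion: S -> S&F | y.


Left-recursive alternatives: S&F; non-recursive: y
Introduce S': S -> yS', S' -> &FS' | ε


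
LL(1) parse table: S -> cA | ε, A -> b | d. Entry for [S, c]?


For [S, c]: 'c' ∈ FIRST(cA)
Entry: S -> cA


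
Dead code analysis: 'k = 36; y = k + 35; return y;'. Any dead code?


k is read by y's definition; y is returned
No dead code


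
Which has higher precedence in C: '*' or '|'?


'*' is multiplicative (level 10); '|' is bitwise OR (level 3)
Higher level binds tighter
'*' has higher precedence than '|'


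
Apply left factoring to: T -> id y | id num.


Common prefix: 'id'
Factored: T -> id T', T' -> y | num


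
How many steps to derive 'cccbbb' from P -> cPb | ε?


Derivation: P => cPb => ccPbb => cccPbbb => cccbbb
Steps: 4


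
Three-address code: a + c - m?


Break into single-operator statements:
t1 = a + c
t2 = t1 - m


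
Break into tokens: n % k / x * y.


Scan left to right, longest-match per lexeme
Tokens: ID(n), OP(%), ID(k), OP(/), ID(x), OP(*), ID(y)


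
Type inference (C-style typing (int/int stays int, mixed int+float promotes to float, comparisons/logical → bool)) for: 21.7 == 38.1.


Operand types: float == float
Rule: comparison yields bool
Result type: bool


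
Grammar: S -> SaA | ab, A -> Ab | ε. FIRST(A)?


Per alternative of A: FIRST(Ab) = {b}; FIRST(ε) = {ε}
FIRST(A) = {b, ε}


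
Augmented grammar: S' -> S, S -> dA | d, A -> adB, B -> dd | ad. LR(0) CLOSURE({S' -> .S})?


Start: S' -> .S
For each item with dot before a nonterminal B, add B -> .γ for every B-production
Closure: [S' -> .S, S -> .dA, S -> .d]
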